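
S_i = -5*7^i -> [-5, -35, -245, -1715, -12005]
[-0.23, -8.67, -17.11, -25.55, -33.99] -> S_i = -0.23 + -8.44*i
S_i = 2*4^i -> [2, 8, 32, 128, 512]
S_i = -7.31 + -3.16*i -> [-7.31, -10.47, -13.63, -16.79, -19.95]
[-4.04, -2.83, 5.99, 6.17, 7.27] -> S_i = Random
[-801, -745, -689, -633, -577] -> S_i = -801 + 56*i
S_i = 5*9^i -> [5, 45, 405, 3645, 32805]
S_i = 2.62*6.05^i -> [2.62, 15.85, 95.9, 580.19, 3510.13]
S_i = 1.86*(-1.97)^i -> [1.86, -3.66, 7.22, -14.22, 28.01]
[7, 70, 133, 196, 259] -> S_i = 7 + 63*i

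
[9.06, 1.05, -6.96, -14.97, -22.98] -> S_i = 9.06 + -8.01*i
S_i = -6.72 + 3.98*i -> [-6.72, -2.74, 1.24, 5.22, 9.2]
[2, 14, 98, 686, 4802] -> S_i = 2*7^i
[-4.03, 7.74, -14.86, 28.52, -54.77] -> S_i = -4.03*(-1.92)^i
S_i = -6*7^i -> [-6, -42, -294, -2058, -14406]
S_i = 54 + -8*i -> [54, 46, 38, 30, 22]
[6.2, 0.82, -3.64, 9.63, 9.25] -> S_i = Random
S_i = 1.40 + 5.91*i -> [1.4, 7.31, 13.22, 19.13, 25.04]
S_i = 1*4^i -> [1, 4, 16, 64, 256]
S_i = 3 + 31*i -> [3, 34, 65, 96, 127]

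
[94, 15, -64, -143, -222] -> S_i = 94 + -79*i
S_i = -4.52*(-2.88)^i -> [-4.52, 13.02, -37.49, 107.97, -310.96]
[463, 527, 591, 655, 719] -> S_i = 463 + 64*i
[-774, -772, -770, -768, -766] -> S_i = -774 + 2*i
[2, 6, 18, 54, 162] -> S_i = 2*3^i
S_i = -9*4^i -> [-9, -36, -144, -576, -2304]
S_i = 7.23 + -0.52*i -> [7.23, 6.71, 6.19, 5.67, 5.15]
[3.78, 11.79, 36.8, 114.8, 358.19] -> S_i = 3.78*3.12^i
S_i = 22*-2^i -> [22, -44, 88, -176, 352]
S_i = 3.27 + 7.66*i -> [3.27, 10.93, 18.59, 26.25, 33.91]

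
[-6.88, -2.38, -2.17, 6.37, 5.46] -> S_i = Random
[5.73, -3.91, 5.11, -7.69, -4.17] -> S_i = Random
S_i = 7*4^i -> [7, 28, 112, 448, 1792]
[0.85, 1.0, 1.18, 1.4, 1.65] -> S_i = 0.85*1.18^i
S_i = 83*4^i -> [83, 332, 1328, 5312, 21248]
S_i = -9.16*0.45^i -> [-9.16, -4.12, -1.85, -0.83, -0.38]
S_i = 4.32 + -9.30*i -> [4.32, -4.98, -14.28, -23.58, -32.88]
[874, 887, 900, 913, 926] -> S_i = 874 + 13*i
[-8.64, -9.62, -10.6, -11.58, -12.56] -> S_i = -8.64 + -0.98*i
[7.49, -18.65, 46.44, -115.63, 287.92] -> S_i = 7.49*(-2.49)^i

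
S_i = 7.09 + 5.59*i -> [7.09, 12.68, 18.27, 23.86, 29.45]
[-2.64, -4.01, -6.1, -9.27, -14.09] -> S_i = -2.64*1.52^i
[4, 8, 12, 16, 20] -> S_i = 4 + 4*i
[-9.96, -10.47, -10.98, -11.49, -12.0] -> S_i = -9.96 + -0.51*i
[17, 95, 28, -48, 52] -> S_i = Random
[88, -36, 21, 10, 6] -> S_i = Random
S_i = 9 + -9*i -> [9, 0, -9, -18, -27]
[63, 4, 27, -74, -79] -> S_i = Random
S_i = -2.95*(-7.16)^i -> [-2.95, 21.12, -151.23, 1082.83, -7753.08]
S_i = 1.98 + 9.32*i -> [1.98, 11.3, 20.62, 29.94, 39.26]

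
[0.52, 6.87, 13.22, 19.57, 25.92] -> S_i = 0.52 + 6.35*i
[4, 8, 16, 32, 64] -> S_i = 4*2^i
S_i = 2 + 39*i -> [2, 41, 80, 119, 158]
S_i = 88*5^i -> [88, 440, 2200, 11000, 55000]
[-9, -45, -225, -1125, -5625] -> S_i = -9*5^i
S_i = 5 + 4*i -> [5, 9, 13, 17, 21]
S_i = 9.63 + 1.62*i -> [9.63, 11.25, 12.87, 14.49, 16.11]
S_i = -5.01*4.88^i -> [-5.01, -24.45, -119.31, -582.23, -2841.3]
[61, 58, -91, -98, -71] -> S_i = Random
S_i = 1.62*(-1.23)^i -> [1.62, -1.99, 2.45, -3.01, 3.71]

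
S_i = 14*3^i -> [14, 42, 126, 378, 1134]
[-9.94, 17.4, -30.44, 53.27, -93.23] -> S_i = -9.94*(-1.75)^i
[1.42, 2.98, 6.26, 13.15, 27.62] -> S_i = 1.42*2.10^i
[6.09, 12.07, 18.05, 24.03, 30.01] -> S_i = 6.09 + 5.98*i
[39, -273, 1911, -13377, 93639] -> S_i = 39*-7^i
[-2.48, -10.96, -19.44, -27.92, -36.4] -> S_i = -2.48 + -8.48*i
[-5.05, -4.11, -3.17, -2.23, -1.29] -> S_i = -5.05 + 0.94*i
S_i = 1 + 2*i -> [1, 3, 5, 7, 9]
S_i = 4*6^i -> [4, 24, 144, 864, 5184]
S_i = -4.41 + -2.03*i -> [-4.41, -6.44, -8.47, -10.5, -12.53]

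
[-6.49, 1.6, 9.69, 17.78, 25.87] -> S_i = -6.49 + 8.09*i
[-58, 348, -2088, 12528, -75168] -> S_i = -58*-6^i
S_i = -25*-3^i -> [-25, 75, -225, 675, -2025]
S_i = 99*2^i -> [99, 198, 396, 792, 1584]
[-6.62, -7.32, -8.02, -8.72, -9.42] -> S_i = -6.62 + -0.70*i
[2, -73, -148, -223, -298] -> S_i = 2 + -75*i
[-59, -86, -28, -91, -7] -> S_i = Random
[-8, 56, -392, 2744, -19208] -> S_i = -8*-7^i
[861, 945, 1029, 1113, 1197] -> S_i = 861 + 84*i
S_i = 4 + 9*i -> [4, 13, 22, 31, 40]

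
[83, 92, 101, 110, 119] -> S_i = 83 + 9*i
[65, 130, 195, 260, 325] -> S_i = 65 + 65*i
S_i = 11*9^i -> [11, 99, 891, 8019, 72171]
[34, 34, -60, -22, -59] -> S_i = Random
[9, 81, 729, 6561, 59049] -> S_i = 9*9^i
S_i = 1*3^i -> [1, 3, 9, 27, 81]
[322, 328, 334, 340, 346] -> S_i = 322 + 6*i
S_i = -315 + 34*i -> [-315, -281, -247, -213, -179]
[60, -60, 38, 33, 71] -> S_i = Random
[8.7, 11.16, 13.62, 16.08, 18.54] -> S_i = 8.70 + 2.46*i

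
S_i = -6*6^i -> [-6, -36, -216, -1296, -7776]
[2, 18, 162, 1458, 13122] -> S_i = 2*9^i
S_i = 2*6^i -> [2, 12, 72, 432, 2592]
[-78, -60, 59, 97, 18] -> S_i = Random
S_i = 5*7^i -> [5, 35, 245, 1715, 12005]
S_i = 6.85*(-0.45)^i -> [6.85, -3.08, 1.39, -0.62, 0.28]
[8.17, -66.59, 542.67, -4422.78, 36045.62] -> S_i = 8.17*(-8.15)^i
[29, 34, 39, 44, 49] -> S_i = 29 + 5*i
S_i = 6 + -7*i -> [6, -1, -8, -15, -22]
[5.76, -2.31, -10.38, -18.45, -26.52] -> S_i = 5.76 + -8.07*i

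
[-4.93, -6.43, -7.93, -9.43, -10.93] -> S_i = -4.93 + -1.50*i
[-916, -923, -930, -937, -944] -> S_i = -916 + -7*i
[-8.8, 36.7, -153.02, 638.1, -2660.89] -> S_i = -8.80*(-4.17)^i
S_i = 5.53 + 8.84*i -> [5.53, 14.37, 23.21, 32.05, 40.89]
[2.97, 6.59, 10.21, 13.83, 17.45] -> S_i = 2.97 + 3.62*i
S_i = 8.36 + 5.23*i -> [8.36, 13.59, 18.82, 24.05, 29.28]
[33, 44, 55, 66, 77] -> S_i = 33 + 11*i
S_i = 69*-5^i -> [69, -345, 1725, -8625, 43125]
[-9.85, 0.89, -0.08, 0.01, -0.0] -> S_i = -9.85*(-0.09)^i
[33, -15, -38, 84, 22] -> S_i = Random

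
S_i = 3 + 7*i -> [3, 10, 17, 24, 31]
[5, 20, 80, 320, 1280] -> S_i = 5*4^i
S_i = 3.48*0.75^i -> [3.48, 2.61, 1.96, 1.47, 1.1]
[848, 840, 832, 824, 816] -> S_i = 848 + -8*i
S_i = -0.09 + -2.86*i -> [-0.09, -2.95, -5.81, -8.67, -11.53]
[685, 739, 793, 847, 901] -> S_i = 685 + 54*i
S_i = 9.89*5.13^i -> [9.89, 50.74, 260.27, 1335.21, 6849.61]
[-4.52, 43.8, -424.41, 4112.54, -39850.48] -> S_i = -4.52*(-9.69)^i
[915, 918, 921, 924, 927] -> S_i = 915 + 3*i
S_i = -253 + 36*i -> [-253, -217, -181, -145, -109]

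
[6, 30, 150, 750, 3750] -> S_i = 6*5^i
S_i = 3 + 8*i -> [3, 11, 19, 27, 35]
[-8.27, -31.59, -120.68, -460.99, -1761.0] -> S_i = -8.27*3.82^i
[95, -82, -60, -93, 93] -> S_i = Random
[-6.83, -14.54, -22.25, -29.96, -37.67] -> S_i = -6.83 + -7.71*i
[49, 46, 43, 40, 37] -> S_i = 49 + -3*i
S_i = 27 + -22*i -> [27, 5, -17, -39, -61]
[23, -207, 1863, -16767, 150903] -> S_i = 23*-9^i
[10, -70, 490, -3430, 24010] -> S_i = 10*-7^i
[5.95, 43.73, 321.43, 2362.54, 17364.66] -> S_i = 5.95*7.35^i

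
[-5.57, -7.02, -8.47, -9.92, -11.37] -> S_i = -5.57 + -1.45*i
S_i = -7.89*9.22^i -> [-7.89, -72.75, -670.72, -6184.0, -57016.52]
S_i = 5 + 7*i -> [5, 12, 19, 26, 33]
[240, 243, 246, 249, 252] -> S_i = 240 + 3*i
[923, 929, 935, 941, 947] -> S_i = 923 + 6*i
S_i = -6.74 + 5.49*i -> [-6.74, -1.25, 4.24, 9.73, 15.22]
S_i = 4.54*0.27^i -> [4.54, 1.23, 0.33, 0.09, 0.02]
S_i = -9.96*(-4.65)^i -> [-9.96, 46.31, -215.36, 1001.42, -4656.62]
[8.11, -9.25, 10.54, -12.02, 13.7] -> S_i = 8.11*(-1.14)^i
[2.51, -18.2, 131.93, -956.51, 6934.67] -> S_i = 2.51*(-7.25)^i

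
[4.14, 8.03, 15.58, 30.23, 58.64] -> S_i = 4.14*1.94^i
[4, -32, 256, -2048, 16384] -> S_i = 4*-8^i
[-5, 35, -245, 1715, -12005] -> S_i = -5*-7^i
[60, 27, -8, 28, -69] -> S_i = Random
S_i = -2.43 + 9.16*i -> [-2.43, 6.73, 15.89, 25.05, 34.21]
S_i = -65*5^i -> [-65, -325, -1625, -8125, -40625]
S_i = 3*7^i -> [3, 21, 147, 1029, 7203]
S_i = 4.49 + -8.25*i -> [4.49, -3.76, -12.01, -20.26, -28.51]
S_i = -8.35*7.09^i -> [-8.35, -59.2, -419.74, -2975.95, -21099.46]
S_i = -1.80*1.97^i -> [-1.8, -3.55, -6.99, -13.76, -27.11]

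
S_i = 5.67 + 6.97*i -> [5.67, 12.64, 19.61, 26.58, 33.55]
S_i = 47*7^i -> [47, 329, 2303, 16121, 112847]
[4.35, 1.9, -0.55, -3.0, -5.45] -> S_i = 4.35 + -2.45*i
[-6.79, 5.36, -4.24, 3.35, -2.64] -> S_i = -6.79*(-0.79)^i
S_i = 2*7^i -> [2, 14, 98, 686, 4802]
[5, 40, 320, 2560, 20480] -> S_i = 5*8^i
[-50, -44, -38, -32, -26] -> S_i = -50 + 6*i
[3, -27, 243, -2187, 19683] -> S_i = 3*-9^i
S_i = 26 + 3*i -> [26, 29, 32, 35, 38]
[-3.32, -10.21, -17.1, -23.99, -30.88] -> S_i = -3.32 + -6.89*i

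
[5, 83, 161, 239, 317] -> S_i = 5 + 78*i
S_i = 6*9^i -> [6, 54, 486, 4374, 39366]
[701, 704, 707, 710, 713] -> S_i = 701 + 3*i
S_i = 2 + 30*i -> [2, 32, 62, 92, 122]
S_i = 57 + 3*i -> [57, 60, 63, 66, 69]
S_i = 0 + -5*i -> [0, -5, -10, -15, -20]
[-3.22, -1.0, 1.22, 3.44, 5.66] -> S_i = -3.22 + 2.22*i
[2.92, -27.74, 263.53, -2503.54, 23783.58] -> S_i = 2.92*(-9.50)^i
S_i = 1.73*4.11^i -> [1.73, 7.11, 29.22, 120.11, 493.64]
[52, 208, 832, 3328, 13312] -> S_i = 52*4^i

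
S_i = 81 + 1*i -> [81, 82, 83, 84, 85]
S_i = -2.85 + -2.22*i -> [-2.85, -5.07, -7.29, -9.51, -11.73]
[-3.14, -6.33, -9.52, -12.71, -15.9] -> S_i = -3.14 + -3.19*i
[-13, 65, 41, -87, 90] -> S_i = Random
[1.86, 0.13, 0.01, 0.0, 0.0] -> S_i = 1.86*0.07^i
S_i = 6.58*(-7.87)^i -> [6.58, -51.78, 407.54, -3207.38, 25242.06]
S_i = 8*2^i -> [8, 16, 32, 64, 128]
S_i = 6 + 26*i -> [6, 32, 58, 84, 110]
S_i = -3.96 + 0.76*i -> [-3.96, -3.2, -2.44, -1.68, -0.92]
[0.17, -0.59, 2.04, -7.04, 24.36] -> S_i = 0.17*(-3.46)^i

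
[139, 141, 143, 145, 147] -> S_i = 139 + 2*i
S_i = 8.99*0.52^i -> [8.99, 4.67, 2.43, 1.26, 0.66]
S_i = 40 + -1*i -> [40, 39, 38, 37, 36]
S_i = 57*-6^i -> [57, -342, 2052, -12312, 73872]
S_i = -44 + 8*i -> [-44, -36, -28, -20, -12]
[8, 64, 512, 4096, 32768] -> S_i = 8*8^i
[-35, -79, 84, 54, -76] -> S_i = Random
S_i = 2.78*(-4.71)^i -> [2.78, -13.09, 61.67, -290.47, 1368.13]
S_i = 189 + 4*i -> [189, 193, 197, 201, 205]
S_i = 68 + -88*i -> [68, -20, -108, -196, -284]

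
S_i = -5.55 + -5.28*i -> [-5.55, -10.83, -16.11, -21.39, -26.67]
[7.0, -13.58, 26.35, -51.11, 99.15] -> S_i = 7.00*(-1.94)^i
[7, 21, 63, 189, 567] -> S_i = 7*3^i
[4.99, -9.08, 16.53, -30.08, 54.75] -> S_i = 4.99*(-1.82)^i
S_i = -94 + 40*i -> [-94, -54, -14, 26, 66]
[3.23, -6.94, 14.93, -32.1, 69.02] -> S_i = 3.23*(-2.15)^i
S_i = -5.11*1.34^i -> [-5.11, -6.85, -9.18, -12.3, -16.48]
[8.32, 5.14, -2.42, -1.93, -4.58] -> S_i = Random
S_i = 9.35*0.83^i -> [9.35, 7.76, 6.44, 5.35, 4.44]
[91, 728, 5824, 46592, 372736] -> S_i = 91*8^i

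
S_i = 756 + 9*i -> [756, 765, 774, 783, 792]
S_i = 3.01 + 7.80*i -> [3.01, 10.81, 18.61, 26.41, 34.21]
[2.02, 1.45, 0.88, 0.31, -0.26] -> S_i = 2.02 + -0.57*i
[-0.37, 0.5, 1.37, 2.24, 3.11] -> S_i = -0.37 + 0.87*i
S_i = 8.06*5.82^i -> [8.06, 46.91, 273.01, 1588.93, 9247.56]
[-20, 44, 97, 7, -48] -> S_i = Random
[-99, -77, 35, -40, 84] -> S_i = Random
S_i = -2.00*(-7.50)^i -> [-2.0, 15.0, -112.5, 843.75, -6328.12]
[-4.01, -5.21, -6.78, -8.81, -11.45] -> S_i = -4.01*1.30^i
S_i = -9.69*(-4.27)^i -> [-9.69, 41.38, -176.68, 754.41, -3221.33]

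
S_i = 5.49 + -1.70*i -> [5.49, 3.79, 2.09, 0.39, -1.31]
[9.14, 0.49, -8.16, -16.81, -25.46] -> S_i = 9.14 + -8.65*i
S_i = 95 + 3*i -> [95, 98, 101, 104, 107]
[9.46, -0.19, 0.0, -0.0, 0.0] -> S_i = 9.46*(-0.02)^i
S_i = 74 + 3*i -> [74, 77, 80, 83, 86]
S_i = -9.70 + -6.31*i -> [-9.7, -16.01, -22.32, -28.63, -34.94]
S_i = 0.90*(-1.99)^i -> [0.9, -1.79, 3.56, -7.09, 14.11]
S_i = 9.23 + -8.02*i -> [9.23, 1.21, -6.81, -14.83, -22.85]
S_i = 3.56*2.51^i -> [3.56, 8.94, 22.43, 56.3, 141.3]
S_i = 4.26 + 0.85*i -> [4.26, 5.11, 5.96, 6.81, 7.66]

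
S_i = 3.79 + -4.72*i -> [3.79, -0.93, -5.65, -10.37, -15.09]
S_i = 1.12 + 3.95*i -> [1.12, 5.07, 9.02, 12.97, 16.92]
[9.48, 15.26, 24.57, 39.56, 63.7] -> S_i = 9.48*1.61^i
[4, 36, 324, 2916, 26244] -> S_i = 4*9^i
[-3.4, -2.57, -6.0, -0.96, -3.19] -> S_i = Random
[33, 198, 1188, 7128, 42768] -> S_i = 33*6^i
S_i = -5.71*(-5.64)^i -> [-5.71, 32.2, -181.63, 1024.41, -5777.67]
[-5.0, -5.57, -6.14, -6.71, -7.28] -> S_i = -5.00 + -0.57*i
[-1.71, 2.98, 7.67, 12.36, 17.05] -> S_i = -1.71 + 4.69*i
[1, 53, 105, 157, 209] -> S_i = 1 + 52*i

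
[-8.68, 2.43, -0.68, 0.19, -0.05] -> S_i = -8.68*(-0.28)^i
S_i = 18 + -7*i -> [18, 11, 4, -3, -10]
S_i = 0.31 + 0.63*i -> [0.31, 0.94, 1.57, 2.2, 2.83]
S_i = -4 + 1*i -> [-4, -3, -2, -1, 0]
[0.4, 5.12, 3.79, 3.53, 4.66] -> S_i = Random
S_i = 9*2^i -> [9, 18, 36, 72, 144]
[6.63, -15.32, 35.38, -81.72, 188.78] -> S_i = 6.63*(-2.31)^i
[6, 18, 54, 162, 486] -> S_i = 6*3^i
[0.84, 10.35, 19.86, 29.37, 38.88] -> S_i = 0.84 + 9.51*i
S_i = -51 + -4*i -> [-51, -55, -59, -63, -67]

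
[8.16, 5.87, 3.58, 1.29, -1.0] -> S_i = 8.16 + -2.29*i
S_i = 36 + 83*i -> [36, 119, 202, 285, 368]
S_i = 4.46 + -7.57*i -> [4.46, -3.11, -10.68, -18.25, -25.82]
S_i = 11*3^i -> [11, 33, 99, 297, 891]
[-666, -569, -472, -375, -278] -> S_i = -666 + 97*i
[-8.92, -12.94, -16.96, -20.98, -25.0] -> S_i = -8.92 + -4.02*i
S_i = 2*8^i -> [2, 16, 128, 1024, 8192]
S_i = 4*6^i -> [4, 24, 144, 864, 5184]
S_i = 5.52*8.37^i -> [5.52, 46.2, 386.71, 3236.8, 27091.99]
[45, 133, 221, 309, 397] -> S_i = 45 + 88*i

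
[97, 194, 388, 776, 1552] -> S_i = 97*2^i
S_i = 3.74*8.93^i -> [3.74, 33.4, 298.25, 2663.34, 23783.59]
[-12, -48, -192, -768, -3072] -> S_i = -12*4^i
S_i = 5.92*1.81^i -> [5.92, 10.72, 19.39, 35.1, 63.54]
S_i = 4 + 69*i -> [4, 73, 142, 211, 280]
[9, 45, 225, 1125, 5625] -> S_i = 9*5^i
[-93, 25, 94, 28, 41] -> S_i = Random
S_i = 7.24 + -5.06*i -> [7.24, 2.18, -2.88, -7.94, -13.0]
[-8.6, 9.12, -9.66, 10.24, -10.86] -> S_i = -8.60*(-1.06)^i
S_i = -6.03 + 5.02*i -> [-6.03, -1.01, 4.01, 9.03, 14.05]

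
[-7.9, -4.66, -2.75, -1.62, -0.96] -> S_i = -7.90*0.59^i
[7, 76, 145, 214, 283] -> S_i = 7 + 69*i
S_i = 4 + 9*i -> [4, 13, 22, 31, 40]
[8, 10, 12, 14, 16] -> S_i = 8 + 2*i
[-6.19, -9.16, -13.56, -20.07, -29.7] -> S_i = -6.19*1.48^i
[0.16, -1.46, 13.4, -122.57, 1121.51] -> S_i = 0.16*(-9.15)^i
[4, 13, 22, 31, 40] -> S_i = 4 + 9*i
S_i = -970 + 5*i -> [-970, -965, -960, -955, -950]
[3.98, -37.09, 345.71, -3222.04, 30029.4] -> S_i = 3.98*(-9.32)^i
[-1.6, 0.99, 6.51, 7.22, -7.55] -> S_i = Random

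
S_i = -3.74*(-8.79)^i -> [-3.74, 32.87, -288.97, 2540.03, -22326.83]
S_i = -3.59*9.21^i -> [-3.59, -33.06, -304.52, -2804.62, -25830.51]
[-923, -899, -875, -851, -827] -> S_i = -923 + 24*i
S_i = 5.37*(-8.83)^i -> [5.37, -47.42, 418.69, -3697.06, 32645.03]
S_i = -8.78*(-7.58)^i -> [-8.78, 66.55, -504.47, 3823.86, -28984.87]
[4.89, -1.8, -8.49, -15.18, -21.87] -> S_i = 4.89 + -6.69*i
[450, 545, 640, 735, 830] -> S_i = 450 + 95*i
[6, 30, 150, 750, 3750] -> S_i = 6*5^i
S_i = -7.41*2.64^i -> [-7.41, -19.56, -51.64, -136.34, -359.94]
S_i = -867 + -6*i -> [-867, -873, -879, -885, -891]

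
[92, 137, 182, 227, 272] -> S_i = 92 + 45*i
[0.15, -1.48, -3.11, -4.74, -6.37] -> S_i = 0.15 + -1.63*i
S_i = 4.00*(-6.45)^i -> [4.0, -25.8, 166.41, -1073.34, 6923.07]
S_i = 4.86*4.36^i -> [4.86, 21.19, 92.39, 402.81, 1756.23]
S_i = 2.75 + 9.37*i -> [2.75, 12.12, 21.49, 30.86, 40.23]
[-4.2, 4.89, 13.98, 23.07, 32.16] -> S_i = -4.20 + 9.09*i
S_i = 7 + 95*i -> [7, 102, 197, 292, 387]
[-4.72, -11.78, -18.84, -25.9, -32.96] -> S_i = -4.72 + -7.06*i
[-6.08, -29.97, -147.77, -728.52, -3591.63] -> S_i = -6.08*4.93^i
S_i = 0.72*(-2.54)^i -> [0.72, -1.83, 4.65, -11.8, 29.97]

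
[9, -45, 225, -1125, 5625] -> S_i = 9*-5^i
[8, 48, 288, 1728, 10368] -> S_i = 8*6^i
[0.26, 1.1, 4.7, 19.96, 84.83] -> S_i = 0.26*4.25^i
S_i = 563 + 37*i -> [563, 600, 637, 674, 711]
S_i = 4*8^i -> [4, 32, 256, 2048, 16384]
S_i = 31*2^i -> [31, 62, 124, 248, 496]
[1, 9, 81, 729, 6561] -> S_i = 1*9^i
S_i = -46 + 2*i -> [-46, -44, -42, -40, -38]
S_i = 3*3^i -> [3, 9, 27, 81, 243]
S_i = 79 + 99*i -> [79, 178, 277, 376, 475]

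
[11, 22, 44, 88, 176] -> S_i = 11*2^i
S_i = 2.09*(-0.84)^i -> [2.09, -1.76, 1.47, -1.24, 1.04]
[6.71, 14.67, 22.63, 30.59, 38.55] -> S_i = 6.71 + 7.96*i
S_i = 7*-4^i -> [7, -28, 112, -448, 1792]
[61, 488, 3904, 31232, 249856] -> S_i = 61*8^i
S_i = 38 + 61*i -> [38, 99, 160, 221, 282]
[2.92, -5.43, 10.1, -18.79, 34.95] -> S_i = 2.92*(-1.86)^i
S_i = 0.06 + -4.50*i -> [0.06, -4.44, -8.94, -13.44, -17.94]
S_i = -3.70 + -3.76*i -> [-3.7, -7.46, -11.22, -14.98, -18.74]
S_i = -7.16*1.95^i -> [-7.16, -13.96, -27.23, -53.09, -103.53]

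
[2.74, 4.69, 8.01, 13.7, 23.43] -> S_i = 2.74*1.71^i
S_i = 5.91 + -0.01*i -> [5.91, 5.9, 5.89, 5.88, 5.87]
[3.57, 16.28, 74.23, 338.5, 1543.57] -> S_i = 3.57*4.56^i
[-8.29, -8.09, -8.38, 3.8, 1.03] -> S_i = Random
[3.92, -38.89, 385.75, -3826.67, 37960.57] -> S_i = 3.92*(-9.92)^i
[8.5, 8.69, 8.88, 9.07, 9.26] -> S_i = 8.50 + 0.19*i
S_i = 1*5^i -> [1, 5, 25, 125, 625]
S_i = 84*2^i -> [84, 168, 336, 672, 1344]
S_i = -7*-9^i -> [-7, 63, -567, 5103, -45927]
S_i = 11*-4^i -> [11, -44, 176, -704, 2816]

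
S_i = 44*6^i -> [44, 264, 1584, 9504, 57024]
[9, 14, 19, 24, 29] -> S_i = 9 + 5*i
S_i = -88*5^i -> [-88, -440, -2200, -11000, -55000]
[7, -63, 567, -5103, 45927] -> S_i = 7*-9^i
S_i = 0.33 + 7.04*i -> [0.33, 7.37, 14.41, 21.45, 28.49]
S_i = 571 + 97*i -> [571, 668, 765, 862, 959]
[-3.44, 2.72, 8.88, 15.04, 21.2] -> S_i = -3.44 + 6.16*i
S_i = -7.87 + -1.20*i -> [-7.87, -9.07, -10.27, -11.47, -12.67]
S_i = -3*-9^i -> [-3, 27, -243, 2187, -19683]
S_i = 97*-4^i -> [97, -388, 1552, -6208, 24832]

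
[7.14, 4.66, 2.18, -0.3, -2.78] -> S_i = 7.14 + -2.48*i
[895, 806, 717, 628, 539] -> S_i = 895 + -89*i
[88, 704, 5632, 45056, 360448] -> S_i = 88*8^i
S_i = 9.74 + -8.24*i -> [9.74, 1.5, -6.74, -14.98, -23.22]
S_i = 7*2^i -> [7, 14, 28, 56, 112]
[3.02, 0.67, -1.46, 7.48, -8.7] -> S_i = Random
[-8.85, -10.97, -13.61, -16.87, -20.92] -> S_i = -8.85*1.24^i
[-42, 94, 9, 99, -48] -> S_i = Random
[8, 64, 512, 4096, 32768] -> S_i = 8*8^i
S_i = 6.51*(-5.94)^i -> [6.51, -38.67, 229.7, -1364.4, 8104.51]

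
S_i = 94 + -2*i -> [94, 92, 90, 88, 86]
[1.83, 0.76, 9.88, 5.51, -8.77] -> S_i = Random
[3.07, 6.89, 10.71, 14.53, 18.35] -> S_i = 3.07 + 3.82*i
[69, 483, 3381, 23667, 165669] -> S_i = 69*7^i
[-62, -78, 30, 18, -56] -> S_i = Random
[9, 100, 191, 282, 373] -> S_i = 9 + 91*i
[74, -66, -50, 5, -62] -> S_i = Random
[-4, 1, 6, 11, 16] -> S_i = -4 + 5*i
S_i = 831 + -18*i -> [831, 813, 795, 777, 759]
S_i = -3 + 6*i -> [-3, 3, 9, 15, 21]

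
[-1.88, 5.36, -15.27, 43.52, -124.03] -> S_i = -1.88*(-2.85)^i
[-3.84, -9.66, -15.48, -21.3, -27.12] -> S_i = -3.84 + -5.82*i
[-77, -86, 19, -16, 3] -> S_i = Random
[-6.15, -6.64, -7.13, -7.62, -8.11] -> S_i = -6.15 + -0.49*i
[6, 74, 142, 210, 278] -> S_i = 6 + 68*i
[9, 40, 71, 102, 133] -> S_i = 9 + 31*i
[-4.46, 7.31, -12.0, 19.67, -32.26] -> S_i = -4.46*(-1.64)^i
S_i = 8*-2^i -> [8, -16, 32, -64, 128]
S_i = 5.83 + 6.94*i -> [5.83, 12.77, 19.71, 26.65, 33.59]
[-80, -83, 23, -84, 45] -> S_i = Random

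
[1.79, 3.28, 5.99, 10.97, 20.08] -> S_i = 1.79*1.83^i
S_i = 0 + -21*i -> [0, -21, -42, -63, -84]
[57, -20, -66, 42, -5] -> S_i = Random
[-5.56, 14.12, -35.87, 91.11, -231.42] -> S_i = -5.56*(-2.54)^i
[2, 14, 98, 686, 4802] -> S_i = 2*7^i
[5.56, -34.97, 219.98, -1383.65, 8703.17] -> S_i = 5.56*(-6.29)^i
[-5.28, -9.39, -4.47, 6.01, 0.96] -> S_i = Random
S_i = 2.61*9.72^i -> [2.61, 25.37, 246.59, 2396.84, 23297.3]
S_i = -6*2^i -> [-6, -12, -24, -48, -96]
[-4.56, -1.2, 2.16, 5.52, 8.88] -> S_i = -4.56 + 3.36*i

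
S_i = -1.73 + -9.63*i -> [-1.73, -11.36, -20.99, -30.62, -40.25]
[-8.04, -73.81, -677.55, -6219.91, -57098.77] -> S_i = -8.04*9.18^i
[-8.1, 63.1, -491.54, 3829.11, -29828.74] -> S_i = -8.10*(-7.79)^i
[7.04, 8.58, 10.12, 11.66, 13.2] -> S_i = 7.04 + 1.54*i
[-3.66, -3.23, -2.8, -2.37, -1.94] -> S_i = -3.66 + 0.43*i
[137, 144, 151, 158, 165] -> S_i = 137 + 7*i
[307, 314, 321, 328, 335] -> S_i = 307 + 7*i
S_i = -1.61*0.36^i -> [-1.61, -0.58, -0.21, -0.08, -0.03]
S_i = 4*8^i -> [4, 32, 256, 2048, 16384]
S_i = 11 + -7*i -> [11, 4, -3, -10, -17]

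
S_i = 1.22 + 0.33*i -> [1.22, 1.55, 1.88, 2.21, 2.54]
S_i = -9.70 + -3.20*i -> [-9.7, -12.9, -16.1, -19.3, -22.5]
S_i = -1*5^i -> [-1, -5, -25, -125, -625]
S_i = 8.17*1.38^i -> [8.17, 11.27, 15.56, 21.47, 29.63]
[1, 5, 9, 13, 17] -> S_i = 1 + 4*i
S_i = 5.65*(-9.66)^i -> [5.65, -54.58, 527.23, -5093.07, 49199.08]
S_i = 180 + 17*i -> [180, 197, 214, 231, 248]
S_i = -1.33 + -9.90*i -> [-1.33, -11.23, -21.13, -31.03, -40.93]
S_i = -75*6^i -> [-75, -450, -2700, -16200, -97200]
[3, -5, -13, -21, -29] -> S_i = 3 + -8*i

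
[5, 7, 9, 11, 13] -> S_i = 5 + 2*i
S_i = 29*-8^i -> [29, -232, 1856, -14848, 118784]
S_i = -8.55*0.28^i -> [-8.55, -2.39, -0.67, -0.19, -0.05]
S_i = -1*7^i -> [-1, -7, -49, -343, -2401]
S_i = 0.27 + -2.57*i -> [0.27, -2.3, -4.87, -7.44, -10.01]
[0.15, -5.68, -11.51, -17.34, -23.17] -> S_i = 0.15 + -5.83*i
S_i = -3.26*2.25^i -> [-3.26, -7.33, -16.5, -37.13, -83.55]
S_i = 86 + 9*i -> [86, 95, 104, 113, 122]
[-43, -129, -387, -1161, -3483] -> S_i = -43*3^i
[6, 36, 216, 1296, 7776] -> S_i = 6*6^i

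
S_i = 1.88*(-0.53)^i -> [1.88, -1.0, 0.53, -0.28, 0.15]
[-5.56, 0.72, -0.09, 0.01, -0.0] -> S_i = -5.56*(-0.13)^i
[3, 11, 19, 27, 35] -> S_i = 3 + 8*i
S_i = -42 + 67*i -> [-42, 25, 92, 159, 226]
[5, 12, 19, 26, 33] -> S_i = 5 + 7*i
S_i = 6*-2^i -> [6, -12, 24, -48, 96]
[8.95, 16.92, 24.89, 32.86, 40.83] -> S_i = 8.95 + 7.97*i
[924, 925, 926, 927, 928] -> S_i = 924 + 1*i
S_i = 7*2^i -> [7, 14, 28, 56, 112]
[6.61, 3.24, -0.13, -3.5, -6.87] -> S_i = 6.61 + -3.37*i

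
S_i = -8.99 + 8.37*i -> [-8.99, -0.62, 7.75, 16.12, 24.49]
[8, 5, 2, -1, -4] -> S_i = 8 + -3*i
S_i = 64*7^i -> [64, 448, 3136, 21952, 153664]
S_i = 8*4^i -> [8, 32, 128, 512, 2048]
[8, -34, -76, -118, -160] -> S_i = 8 + -42*i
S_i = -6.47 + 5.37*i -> [-6.47, -1.1, 4.27, 9.64, 15.01]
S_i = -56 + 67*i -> [-56, 11, 78, 145, 212]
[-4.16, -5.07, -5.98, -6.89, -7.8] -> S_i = -4.16 + -0.91*i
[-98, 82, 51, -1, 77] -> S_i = Random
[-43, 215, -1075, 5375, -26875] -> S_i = -43*-5^i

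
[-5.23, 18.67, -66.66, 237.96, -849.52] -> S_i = -5.23*(-3.57)^i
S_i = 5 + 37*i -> [5, 42, 79, 116, 153]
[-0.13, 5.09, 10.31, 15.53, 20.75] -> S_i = -0.13 + 5.22*i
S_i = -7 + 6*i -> [-7, -1, 5, 11, 17]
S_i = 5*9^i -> [5, 45, 405, 3645, 32805]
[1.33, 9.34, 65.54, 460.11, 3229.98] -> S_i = 1.33*7.02^i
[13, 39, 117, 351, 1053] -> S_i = 13*3^i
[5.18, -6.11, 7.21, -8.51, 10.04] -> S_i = 5.18*(-1.18)^i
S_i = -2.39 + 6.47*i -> [-2.39, 4.08, 10.55, 17.02, 23.49]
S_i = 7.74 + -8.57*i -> [7.74, -0.83, -9.4, -17.97, -26.54]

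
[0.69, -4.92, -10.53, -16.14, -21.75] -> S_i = 0.69 + -5.61*i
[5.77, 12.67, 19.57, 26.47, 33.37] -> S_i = 5.77 + 6.90*i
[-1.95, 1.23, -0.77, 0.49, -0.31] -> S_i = -1.95*(-0.63)^i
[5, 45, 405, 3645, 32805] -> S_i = 5*9^i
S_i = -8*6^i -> [-8, -48, -288, -1728, -10368]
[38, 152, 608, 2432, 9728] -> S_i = 38*4^i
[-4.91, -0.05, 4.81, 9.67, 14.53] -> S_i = -4.91 + 4.86*i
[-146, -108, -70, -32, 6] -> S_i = -146 + 38*i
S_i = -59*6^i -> [-59, -354, -2124, -12744, -76464]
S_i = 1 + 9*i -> [1, 10, 19, 28, 37]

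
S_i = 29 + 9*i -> [29, 38, 47, 56, 65]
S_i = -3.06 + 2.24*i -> [-3.06, -0.82, 1.42, 3.66, 5.9]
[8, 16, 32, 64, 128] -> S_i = 8*2^i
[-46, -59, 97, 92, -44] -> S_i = Random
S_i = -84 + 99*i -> [-84, 15, 114, 213, 312]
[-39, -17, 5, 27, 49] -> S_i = -39 + 22*i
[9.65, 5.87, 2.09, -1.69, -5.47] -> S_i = 9.65 + -3.78*i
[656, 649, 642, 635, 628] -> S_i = 656 + -7*i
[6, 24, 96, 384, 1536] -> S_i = 6*4^i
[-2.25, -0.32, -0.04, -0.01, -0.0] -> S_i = -2.25*0.14^i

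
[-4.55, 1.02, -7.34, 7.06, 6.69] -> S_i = Random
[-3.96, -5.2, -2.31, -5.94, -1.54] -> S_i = Random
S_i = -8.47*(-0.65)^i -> [-8.47, 5.51, -3.58, 2.33, -1.51]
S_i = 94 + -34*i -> [94, 60, 26, -8, -42]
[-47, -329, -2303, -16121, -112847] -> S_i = -47*7^i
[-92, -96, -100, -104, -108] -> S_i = -92 + -4*i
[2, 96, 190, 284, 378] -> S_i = 2 + 94*i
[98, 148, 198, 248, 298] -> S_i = 98 + 50*i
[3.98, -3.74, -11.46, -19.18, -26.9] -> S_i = 3.98 + -7.72*i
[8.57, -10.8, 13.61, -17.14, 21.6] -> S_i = 8.57*(-1.26)^i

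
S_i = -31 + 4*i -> [-31, -27, -23, -19, -15]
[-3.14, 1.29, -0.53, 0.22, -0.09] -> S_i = -3.14*(-0.41)^i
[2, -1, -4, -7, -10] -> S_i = 2 + -3*i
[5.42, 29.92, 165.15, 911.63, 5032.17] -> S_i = 5.42*5.52^i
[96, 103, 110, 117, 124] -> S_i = 96 + 7*i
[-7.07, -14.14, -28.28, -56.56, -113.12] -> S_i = -7.07*2.00^i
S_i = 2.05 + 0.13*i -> [2.05, 2.18, 2.31, 2.44, 2.57]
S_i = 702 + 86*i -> [702, 788, 874, 960, 1046]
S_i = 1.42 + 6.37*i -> [1.42, 7.79, 14.16, 20.53, 26.9]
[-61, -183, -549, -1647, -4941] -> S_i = -61*3^i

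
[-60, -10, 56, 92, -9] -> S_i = Random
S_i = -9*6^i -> [-9, -54, -324, -1944, -11664]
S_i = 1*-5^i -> [1, -5, 25, -125, 625]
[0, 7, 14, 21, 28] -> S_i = 0 + 7*i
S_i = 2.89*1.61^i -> [2.89, 4.65, 7.49, 12.06, 19.42]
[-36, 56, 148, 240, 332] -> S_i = -36 + 92*i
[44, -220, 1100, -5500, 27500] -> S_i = 44*-5^i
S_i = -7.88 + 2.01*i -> [-7.88, -5.87, -3.86, -1.85, 0.16]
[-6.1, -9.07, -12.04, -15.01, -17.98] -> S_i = -6.10 + -2.97*i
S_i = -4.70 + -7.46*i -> [-4.7, -12.16, -19.62, -27.08, -34.54]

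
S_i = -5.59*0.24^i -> [-5.59, -1.34, -0.32, -0.08, -0.02]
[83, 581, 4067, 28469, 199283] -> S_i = 83*7^i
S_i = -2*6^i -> [-2, -12, -72, -432, -2592]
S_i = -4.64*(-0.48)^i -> [-4.64, 2.23, -1.07, 0.51, -0.25]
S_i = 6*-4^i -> [6, -24, 96, -384, 1536]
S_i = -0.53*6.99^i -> [-0.53, -3.7, -25.9, -181.01, -1265.27]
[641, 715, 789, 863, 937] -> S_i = 641 + 74*i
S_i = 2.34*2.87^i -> [2.34, 6.72, 19.27, 55.32, 158.76]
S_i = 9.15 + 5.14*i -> [9.15, 14.29, 19.43, 24.57, 29.71]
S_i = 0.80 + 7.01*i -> [0.8, 7.81, 14.82, 21.83, 28.84]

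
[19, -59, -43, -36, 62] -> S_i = Random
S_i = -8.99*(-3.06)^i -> [-8.99, 27.51, -84.18, 257.59, -788.22]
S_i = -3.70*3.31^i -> [-3.7, -12.25, -40.54, -134.18, -444.13]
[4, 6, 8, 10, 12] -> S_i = 4 + 2*i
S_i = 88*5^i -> [88, 440, 2200, 11000, 55000]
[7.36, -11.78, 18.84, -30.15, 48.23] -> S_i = 7.36*(-1.60)^i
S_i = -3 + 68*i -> [-3, 65, 133, 201, 269]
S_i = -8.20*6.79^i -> [-8.2, -55.68, -378.05, -2566.98, -17429.82]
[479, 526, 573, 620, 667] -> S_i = 479 + 47*i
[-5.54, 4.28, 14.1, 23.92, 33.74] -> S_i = -5.54 + 9.82*i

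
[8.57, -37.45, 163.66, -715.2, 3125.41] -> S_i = 8.57*(-4.37)^i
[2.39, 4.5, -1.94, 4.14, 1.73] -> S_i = Random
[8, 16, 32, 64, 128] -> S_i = 8*2^i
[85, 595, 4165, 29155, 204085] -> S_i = 85*7^i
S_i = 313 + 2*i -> [313, 315, 317, 319, 321]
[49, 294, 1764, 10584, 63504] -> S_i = 49*6^i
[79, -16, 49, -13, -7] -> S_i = Random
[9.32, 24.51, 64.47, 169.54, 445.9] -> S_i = 9.32*2.63^i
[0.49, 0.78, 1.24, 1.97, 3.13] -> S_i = 0.49*1.59^i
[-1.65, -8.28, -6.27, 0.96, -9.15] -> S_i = Random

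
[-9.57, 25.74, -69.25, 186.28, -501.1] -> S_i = -9.57*(-2.69)^i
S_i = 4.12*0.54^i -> [4.12, 2.22, 1.2, 0.65, 0.35]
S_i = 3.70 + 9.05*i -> [3.7, 12.75, 21.8, 30.85, 39.9]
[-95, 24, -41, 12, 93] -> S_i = Random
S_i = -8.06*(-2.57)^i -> [-8.06, 20.71, -53.24, 136.82, -351.62]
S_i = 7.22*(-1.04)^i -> [7.22, -7.51, 7.81, -8.12, 8.45]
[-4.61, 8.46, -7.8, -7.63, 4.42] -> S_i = Random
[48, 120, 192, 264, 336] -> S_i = 48 + 72*i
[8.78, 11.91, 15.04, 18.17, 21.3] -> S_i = 8.78 + 3.13*i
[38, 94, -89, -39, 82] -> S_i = Random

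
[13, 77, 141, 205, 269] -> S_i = 13 + 64*i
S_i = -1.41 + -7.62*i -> [-1.41, -9.03, -16.65, -24.27, -31.89]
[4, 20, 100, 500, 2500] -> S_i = 4*5^i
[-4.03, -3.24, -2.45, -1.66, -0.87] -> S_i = -4.03 + 0.79*i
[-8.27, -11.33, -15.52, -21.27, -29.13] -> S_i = -8.27*1.37^i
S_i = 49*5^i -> [49, 245, 1225, 6125, 30625]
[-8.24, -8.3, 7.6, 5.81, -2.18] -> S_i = Random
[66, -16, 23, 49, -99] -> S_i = Random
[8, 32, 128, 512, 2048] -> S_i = 8*4^i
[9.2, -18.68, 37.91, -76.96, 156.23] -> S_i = 9.20*(-2.03)^i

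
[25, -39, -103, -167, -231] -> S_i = 25 + -64*i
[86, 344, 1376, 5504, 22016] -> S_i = 86*4^i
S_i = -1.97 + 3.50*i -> [-1.97, 1.53, 5.03, 8.53, 12.03]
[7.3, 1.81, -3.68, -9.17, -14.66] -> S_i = 7.30 + -5.49*i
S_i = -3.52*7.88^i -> [-3.52, -27.74, -218.57, -1722.35, -13572.12]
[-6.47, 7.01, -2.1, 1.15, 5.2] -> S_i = Random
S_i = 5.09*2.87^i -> [5.09, 14.61, 41.93, 120.33, 345.34]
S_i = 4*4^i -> [4, 16, 64, 256, 1024]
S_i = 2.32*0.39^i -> [2.32, 0.9, 0.35, 0.14, 0.05]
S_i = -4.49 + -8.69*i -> [-4.49, -13.18, -21.87, -30.56, -39.25]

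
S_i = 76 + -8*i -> [76, 68, 60, 52, 44]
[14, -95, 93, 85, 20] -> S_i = Random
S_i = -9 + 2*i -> [-9, -7, -5, -3, -1]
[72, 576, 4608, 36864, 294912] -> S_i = 72*8^i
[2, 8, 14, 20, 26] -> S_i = 2 + 6*i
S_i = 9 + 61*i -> [9, 70, 131, 192, 253]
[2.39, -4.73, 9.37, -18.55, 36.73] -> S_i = 2.39*(-1.98)^i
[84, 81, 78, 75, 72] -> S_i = 84 + -3*i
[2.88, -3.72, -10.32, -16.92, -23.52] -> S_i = 2.88 + -6.60*i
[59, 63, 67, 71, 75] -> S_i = 59 + 4*i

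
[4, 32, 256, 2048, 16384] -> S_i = 4*8^i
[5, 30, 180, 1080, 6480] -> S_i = 5*6^i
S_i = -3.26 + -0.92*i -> [-3.26, -4.18, -5.1, -6.02, -6.94]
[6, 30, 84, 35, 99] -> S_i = Random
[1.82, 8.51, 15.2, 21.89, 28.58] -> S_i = 1.82 + 6.69*i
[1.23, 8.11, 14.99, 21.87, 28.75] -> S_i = 1.23 + 6.88*i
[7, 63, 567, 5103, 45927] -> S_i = 7*9^i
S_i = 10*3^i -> [10, 30, 90, 270, 810]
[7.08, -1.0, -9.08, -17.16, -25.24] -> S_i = 7.08 + -8.08*i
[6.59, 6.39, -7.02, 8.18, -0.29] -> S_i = Random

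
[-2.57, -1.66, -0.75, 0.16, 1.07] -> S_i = -2.57 + 0.91*i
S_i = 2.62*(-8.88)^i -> [2.62, -23.27, 206.6, -1834.59, 16291.2]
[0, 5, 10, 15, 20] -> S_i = 0 + 5*i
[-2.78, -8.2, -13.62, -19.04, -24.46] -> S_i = -2.78 + -5.42*i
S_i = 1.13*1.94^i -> [1.13, 2.19, 4.25, 8.25, 16.01]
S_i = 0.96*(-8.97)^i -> [0.96, -8.61, 77.24, -692.86, 6215.0]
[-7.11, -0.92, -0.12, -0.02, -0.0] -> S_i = -7.11*0.13^i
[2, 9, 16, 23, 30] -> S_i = 2 + 7*i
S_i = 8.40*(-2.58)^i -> [8.4, -21.67, 55.91, -144.26, 372.18]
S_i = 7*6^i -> [7, 42, 252, 1512, 9072]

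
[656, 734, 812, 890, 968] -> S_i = 656 + 78*i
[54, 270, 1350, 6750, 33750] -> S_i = 54*5^i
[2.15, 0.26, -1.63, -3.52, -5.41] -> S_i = 2.15 + -1.89*i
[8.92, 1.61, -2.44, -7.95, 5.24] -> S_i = Random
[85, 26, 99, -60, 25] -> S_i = Random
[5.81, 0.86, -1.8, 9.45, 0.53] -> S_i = Random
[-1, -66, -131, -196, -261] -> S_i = -1 + -65*i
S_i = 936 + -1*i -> [936, 935, 934, 933, 932]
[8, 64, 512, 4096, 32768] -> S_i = 8*8^i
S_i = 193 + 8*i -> [193, 201, 209, 217, 225]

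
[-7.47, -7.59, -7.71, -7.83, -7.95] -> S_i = -7.47 + -0.12*i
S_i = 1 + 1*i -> [1, 2, 3, 4, 5]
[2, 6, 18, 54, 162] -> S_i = 2*3^i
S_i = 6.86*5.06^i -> [6.86, 34.71, 175.64, 888.74, 4497.03]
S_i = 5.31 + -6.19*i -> [5.31, -0.88, -7.07, -13.26, -19.45]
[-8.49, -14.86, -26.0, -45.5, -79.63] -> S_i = -8.49*1.75^i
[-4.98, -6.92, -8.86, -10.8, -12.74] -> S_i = -4.98 + -1.94*i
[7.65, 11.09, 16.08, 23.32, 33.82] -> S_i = 7.65*1.45^i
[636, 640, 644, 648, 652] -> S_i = 636 + 4*i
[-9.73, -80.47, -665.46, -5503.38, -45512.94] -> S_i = -9.73*8.27^i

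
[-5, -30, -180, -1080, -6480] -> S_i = -5*6^i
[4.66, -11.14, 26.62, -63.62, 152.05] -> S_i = 4.66*(-2.39)^i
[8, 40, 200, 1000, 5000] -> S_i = 8*5^i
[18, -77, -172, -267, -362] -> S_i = 18 + -95*i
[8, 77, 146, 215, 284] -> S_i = 8 + 69*i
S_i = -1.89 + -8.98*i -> [-1.89, -10.87, -19.85, -28.83, -37.81]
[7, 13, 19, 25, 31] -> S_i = 7 + 6*i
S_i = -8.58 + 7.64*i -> [-8.58, -0.94, 6.7, 14.34, 21.98]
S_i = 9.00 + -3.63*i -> [9.0, 5.37, 1.74, -1.89, -5.52]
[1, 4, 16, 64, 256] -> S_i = 1*4^i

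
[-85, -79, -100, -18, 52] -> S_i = Random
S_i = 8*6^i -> [8, 48, 288, 1728, 10368]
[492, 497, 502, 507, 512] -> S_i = 492 + 5*i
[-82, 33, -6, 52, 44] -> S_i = Random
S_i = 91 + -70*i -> [91, 21, -49, -119, -189]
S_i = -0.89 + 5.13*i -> [-0.89, 4.24, 9.37, 14.5, 19.63]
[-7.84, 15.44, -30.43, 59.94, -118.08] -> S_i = -7.84*(-1.97)^i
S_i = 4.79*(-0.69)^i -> [4.79, -3.31, 2.28, -1.57, 1.09]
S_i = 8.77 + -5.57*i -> [8.77, 3.2, -2.37, -7.94, -13.51]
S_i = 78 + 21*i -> [78, 99, 120, 141, 162]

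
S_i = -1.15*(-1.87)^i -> [-1.15, 2.15, -4.02, 7.52, -14.06]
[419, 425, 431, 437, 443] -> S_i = 419 + 6*i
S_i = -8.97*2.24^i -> [-8.97, -20.09, -45.01, -100.82, -225.83]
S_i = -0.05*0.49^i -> [-0.05, -0.02, -0.01, -0.01, -0.0]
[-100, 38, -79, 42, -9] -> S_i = Random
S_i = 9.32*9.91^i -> [9.32, 92.36, 915.3, 9070.62, 89889.82]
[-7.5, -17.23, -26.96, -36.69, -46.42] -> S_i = -7.50 + -9.73*i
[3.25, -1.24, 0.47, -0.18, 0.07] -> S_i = 3.25*(-0.38)^i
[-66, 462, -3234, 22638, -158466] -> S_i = -66*-7^i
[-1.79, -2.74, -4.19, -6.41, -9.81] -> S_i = -1.79*1.53^i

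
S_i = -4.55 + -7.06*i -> [-4.55, -11.61, -18.67, -25.73, -32.79]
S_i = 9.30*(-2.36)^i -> [9.3, -21.95, 51.8, -122.24, 288.49]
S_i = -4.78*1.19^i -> [-4.78, -5.69, -6.77, -8.06, -9.59]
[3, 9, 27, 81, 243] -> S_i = 3*3^i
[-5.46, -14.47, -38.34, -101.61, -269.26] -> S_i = -5.46*2.65^i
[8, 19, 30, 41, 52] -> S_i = 8 + 11*i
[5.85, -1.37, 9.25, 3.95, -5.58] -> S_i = Random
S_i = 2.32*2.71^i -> [2.32, 6.29, 17.04, 46.17, 125.13]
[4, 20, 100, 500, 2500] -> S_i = 4*5^i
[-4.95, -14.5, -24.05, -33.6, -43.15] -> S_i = -4.95 + -9.55*i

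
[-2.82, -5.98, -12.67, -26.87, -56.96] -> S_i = -2.82*2.12^i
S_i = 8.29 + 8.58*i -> [8.29, 16.87, 25.45, 34.03, 42.61]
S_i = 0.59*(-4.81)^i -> [0.59, -2.84, 13.65, -65.66, 315.81]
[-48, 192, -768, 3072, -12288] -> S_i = -48*-4^i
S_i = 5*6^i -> [5, 30, 180, 1080, 6480]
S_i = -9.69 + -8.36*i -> [-9.69, -18.05, -26.41, -34.77, -43.13]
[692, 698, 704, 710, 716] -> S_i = 692 + 6*i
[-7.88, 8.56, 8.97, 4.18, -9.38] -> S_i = Random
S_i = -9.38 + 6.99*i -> [-9.38, -2.39, 4.6, 11.59, 18.58]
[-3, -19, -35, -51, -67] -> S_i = -3 + -16*i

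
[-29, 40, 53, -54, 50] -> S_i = Random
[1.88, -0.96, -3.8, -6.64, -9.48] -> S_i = 1.88 + -2.84*i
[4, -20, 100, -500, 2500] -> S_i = 4*-5^i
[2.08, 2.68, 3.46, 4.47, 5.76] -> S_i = 2.08*1.29^i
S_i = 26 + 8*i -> [26, 34, 42, 50, 58]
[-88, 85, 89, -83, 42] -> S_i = Random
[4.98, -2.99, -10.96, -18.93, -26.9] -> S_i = 4.98 + -7.97*i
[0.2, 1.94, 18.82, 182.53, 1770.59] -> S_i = 0.20*9.70^i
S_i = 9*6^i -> [9, 54, 324, 1944, 11664]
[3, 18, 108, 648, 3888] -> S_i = 3*6^i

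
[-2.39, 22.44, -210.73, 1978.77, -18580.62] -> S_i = -2.39*(-9.39)^i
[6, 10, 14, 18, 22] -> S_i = 6 + 4*i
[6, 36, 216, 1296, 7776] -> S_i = 6*6^i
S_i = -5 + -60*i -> [-5, -65, -125, -185, -245]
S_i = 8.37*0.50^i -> [8.37, 4.18, 2.09, 1.05, 0.52]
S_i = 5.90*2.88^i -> [5.9, 16.99, 48.94, 140.94, 405.9]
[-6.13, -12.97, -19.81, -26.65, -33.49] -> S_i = -6.13 + -6.84*i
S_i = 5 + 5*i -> [5, 10, 15, 20, 25]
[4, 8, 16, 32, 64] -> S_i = 4*2^i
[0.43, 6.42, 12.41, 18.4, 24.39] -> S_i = 0.43 + 5.99*i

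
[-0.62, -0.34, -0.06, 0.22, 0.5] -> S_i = -0.62 + 0.28*i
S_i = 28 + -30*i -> [28, -2, -32, -62, -92]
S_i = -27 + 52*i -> [-27, 25, 77, 129, 181]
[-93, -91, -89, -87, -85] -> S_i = -93 + 2*i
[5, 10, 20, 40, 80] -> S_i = 5*2^i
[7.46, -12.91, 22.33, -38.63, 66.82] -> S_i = 7.46*(-1.73)^i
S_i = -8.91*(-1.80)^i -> [-8.91, 16.04, -28.87, 51.96, -93.53]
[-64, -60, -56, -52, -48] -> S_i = -64 + 4*i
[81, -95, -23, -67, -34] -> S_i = Random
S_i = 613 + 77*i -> [613, 690, 767, 844, 921]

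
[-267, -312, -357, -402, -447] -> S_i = -267 + -45*i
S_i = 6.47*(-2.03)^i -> [6.47, -13.13, 26.66, -54.12, 109.87]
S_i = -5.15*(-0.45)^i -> [-5.15, 2.32, -1.04, 0.47, -0.21]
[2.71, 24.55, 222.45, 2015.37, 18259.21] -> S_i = 2.71*9.06^i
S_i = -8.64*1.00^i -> [-8.64, -8.64, -8.64, -8.64, -8.64]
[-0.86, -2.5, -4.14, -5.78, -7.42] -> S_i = -0.86 + -1.64*i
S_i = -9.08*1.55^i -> [-9.08, -14.07, -21.81, -33.81, -52.41]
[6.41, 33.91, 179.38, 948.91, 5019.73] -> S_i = 6.41*5.29^i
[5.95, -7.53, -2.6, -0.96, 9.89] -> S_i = Random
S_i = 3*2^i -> [3, 6, 12, 24, 48]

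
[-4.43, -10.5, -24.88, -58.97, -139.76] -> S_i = -4.43*2.37^i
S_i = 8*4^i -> [8, 32, 128, 512, 2048]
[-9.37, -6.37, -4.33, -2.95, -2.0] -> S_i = -9.37*0.68^i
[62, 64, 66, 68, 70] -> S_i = 62 + 2*i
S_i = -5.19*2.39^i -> [-5.19, -12.4, -29.65, -70.85, -169.34]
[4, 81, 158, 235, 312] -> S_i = 4 + 77*i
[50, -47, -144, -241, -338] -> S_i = 50 + -97*i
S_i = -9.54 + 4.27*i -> [-9.54, -5.27, -1.0, 3.27, 7.54]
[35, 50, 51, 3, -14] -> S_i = Random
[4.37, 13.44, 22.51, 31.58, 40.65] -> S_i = 4.37 + 9.07*i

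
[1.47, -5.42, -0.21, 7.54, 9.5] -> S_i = Random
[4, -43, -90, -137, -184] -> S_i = 4 + -47*i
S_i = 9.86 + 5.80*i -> [9.86, 15.66, 21.46, 27.26, 33.06]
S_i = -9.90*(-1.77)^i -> [-9.9, 17.52, -31.02, 54.9, -97.17]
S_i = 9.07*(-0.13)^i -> [9.07, -1.18, 0.15, -0.02, 0.0]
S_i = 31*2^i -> [31, 62, 124, 248, 496]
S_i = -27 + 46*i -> [-27, 19, 65, 111, 157]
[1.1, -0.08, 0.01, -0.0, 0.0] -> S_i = 1.10*(-0.07)^i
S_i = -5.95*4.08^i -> [-5.95, -24.28, -99.05, -404.11, -1648.76]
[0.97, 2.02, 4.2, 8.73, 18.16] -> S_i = 0.97*2.08^i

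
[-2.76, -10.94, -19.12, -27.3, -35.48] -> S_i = -2.76 + -8.18*i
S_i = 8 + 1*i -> [8, 9, 10, 11, 12]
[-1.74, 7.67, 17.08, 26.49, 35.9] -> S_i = -1.74 + 9.41*i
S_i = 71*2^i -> [71, 142, 284, 568, 1136]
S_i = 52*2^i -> [52, 104, 208, 416, 832]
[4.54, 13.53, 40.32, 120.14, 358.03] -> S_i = 4.54*2.98^i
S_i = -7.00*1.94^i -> [-7.0, -13.58, -26.35, -51.11, -99.15]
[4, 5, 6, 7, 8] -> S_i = 4 + 1*i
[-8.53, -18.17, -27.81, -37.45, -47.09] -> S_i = -8.53 + -9.64*i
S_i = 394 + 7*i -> [394, 401, 408, 415, 422]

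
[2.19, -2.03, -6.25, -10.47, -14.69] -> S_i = 2.19 + -4.22*i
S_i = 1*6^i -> [1, 6, 36, 216, 1296]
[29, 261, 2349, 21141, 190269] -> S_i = 29*9^i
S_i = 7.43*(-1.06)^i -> [7.43, -7.88, 8.35, -8.85, 9.38]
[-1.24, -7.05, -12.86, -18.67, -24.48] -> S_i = -1.24 + -5.81*i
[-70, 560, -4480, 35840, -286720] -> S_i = -70*-8^i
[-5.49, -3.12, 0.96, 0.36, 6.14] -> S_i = Random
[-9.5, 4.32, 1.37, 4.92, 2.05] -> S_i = Random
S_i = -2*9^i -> [-2, -18, -162, -1458, -13122]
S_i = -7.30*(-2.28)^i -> [-7.3, 16.64, -37.95, 86.52, -197.27]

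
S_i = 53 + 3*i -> [53, 56, 59, 62, 65]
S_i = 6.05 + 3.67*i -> [6.05, 9.72, 13.39, 17.06, 20.73]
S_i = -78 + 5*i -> [-78, -73, -68, -63, -58]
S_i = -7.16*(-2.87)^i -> [-7.16, 20.55, -58.98, 169.26, -485.78]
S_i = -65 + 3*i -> [-65, -62, -59, -56, -53]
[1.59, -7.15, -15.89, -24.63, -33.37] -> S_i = 1.59 + -8.74*i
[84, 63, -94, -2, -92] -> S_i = Random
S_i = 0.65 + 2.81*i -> [0.65, 3.46, 6.27, 9.08, 11.89]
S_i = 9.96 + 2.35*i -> [9.96, 12.31, 14.66, 17.01, 19.36]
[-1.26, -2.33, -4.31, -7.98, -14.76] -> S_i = -1.26*1.85^i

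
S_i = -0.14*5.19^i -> [-0.14, -0.73, -3.77, -19.57, -101.58]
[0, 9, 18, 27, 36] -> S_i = 0 + 9*i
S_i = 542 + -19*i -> [542, 523, 504, 485, 466]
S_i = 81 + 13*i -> [81, 94, 107, 120, 133]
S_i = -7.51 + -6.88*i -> [-7.51, -14.39, -21.27, -28.15, -35.03]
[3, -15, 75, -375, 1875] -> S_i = 3*-5^i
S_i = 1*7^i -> [1, 7, 49, 343, 2401]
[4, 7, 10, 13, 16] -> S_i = 4 + 3*i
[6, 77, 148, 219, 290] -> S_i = 6 + 71*i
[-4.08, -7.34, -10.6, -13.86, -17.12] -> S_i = -4.08 + -3.26*i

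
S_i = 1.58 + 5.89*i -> [1.58, 7.47, 13.36, 19.25, 25.14]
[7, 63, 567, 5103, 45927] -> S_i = 7*9^i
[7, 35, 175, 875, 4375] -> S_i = 7*5^i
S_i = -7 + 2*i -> [-7, -5, -3, -1, 1]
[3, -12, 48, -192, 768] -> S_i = 3*-4^i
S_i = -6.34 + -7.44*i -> [-6.34, -13.78, -21.22, -28.66, -36.1]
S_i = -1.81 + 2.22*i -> [-1.81, 0.41, 2.63, 4.85, 7.07]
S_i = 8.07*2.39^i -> [8.07, 19.29, 46.1, 110.17, 263.31]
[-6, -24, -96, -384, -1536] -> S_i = -6*4^i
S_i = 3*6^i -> [3, 18, 108, 648, 3888]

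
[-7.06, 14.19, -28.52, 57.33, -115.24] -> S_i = -7.06*(-2.01)^i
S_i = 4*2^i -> [4, 8, 16, 32, 64]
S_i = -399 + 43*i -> [-399, -356, -313, -270, -227]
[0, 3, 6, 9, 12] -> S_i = 0 + 3*i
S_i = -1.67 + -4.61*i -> [-1.67, -6.28, -10.89, -15.5, -20.11]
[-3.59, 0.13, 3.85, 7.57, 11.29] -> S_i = -3.59 + 3.72*i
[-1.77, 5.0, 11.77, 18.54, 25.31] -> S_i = -1.77 + 6.77*i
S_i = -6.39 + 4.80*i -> [-6.39, -1.59, 3.21, 8.01, 12.81]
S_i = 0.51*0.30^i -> [0.51, 0.15, 0.05, 0.01, 0.0]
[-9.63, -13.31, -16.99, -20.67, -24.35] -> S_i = -9.63 + -3.68*i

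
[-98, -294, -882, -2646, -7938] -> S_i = -98*3^i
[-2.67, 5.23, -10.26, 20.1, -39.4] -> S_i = -2.67*(-1.96)^i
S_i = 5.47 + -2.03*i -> [5.47, 3.44, 1.41, -0.62, -2.65]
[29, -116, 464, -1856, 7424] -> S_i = 29*-4^i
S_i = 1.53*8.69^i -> [1.53, 13.3, 115.54, 1004.04, 8725.1]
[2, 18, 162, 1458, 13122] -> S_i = 2*9^i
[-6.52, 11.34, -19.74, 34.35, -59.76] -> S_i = -6.52*(-1.74)^i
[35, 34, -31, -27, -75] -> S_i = Random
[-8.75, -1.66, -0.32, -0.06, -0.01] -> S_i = -8.75*0.19^i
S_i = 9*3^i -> [9, 27, 81, 243, 729]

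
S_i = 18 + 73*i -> [18, 91, 164, 237, 310]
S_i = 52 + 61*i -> [52, 113, 174, 235, 296]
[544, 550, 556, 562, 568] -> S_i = 544 + 6*i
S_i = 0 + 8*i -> [0, 8, 16, 24, 32]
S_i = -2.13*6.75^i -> [-2.13, -14.38, -97.05, -655.07, -4421.76]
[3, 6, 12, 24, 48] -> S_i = 3*2^i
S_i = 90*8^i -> [90, 720, 5760, 46080, 368640]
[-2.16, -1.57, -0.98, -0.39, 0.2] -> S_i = -2.16 + 0.59*i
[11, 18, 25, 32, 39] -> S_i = 11 + 7*i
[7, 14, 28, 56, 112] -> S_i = 7*2^i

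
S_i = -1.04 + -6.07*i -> [-1.04, -7.11, -13.18, -19.25, -25.32]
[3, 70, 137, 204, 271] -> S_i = 3 + 67*i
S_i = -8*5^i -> [-8, -40, -200, -1000, -5000]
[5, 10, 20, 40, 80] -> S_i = 5*2^i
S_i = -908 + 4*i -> [-908, -904, -900, -896, -892]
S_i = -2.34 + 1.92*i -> [-2.34, -0.42, 1.5, 3.42, 5.34]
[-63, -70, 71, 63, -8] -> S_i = Random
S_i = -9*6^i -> [-9, -54, -324, -1944, -11664]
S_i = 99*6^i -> [99, 594, 3564, 21384, 128304]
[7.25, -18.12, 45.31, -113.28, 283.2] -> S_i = 7.25*(-2.50)^i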